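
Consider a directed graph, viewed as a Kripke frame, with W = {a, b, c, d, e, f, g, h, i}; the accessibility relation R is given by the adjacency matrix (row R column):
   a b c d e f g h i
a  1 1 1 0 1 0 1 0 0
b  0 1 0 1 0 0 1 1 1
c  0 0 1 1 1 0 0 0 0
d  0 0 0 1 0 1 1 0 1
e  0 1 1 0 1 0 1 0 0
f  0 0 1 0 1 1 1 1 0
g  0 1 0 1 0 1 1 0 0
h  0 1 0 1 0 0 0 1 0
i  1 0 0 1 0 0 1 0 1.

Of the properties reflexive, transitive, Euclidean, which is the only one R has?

reflexive

Reflexive: yes — every world is R-related to itself.
Transitive: no — a R b and b R d, but not a R d.
Euclidean: no — a R b and a R c, but not b R c.
Only reflexive holds.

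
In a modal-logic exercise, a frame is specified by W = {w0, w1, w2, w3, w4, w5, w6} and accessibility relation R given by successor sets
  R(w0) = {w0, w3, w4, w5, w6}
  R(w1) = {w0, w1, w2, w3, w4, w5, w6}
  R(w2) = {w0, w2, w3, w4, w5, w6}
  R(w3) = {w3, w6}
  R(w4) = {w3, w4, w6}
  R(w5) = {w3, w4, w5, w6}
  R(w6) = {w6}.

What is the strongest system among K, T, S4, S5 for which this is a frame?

S4

Reflexive (axiom T): yes — every world is R-related to itself.
Transitive (axiom 4): yes — every two-step R-path is closed by a direct edge.
Euclidean (axiom 5): no — w0 R w3 and w0 R w4, but not w3 R w4.
So F validates K, T, S4; S5 would additionally require R to be Euclidean. The strongest is S4.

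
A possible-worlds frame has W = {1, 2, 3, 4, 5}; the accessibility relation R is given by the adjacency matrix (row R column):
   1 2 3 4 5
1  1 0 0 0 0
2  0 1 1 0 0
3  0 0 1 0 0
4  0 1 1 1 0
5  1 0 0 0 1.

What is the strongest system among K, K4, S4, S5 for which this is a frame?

Transitive (axiom 4): yes — every two-step R-path is closed by a direct edge.
Reflexive (axiom T): yes — every world is R-related to itself.
Euclidean (axiom 5): no — 4 R 3 and 4 R 2, but not 3 R 2.
So F validates K, K4, S4; S5 would additionally require R to be Euclidean. The strongest is S4.

S4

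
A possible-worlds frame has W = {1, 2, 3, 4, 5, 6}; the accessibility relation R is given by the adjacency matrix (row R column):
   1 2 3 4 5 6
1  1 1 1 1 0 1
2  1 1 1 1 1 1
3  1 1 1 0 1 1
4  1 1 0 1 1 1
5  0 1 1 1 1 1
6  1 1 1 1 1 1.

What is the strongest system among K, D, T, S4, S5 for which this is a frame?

Serial (axiom D): yes — every world has a successor (e.g. 1 R 1).
Reflexive (axiom T): yes — every world is R-related to itself.
Transitive (axiom 4): no — 1 R 2 and 2 R 5, but not 1 R 5.
Euclidean (axiom 5): no — 1 R 3 and 1 R 4, but not 3 R 4.
So F validates K, D, T; S4 would additionally require R to be transitive. The strongest is T.

T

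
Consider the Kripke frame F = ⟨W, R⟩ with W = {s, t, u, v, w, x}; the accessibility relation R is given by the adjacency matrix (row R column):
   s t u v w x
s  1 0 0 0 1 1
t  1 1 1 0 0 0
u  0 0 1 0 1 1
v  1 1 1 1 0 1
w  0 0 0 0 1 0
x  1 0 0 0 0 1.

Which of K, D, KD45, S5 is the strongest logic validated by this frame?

D

Serial (axiom D): yes — every world has a successor (e.g. s R s).
Euclidean (axiom 5): no — s R w and s R x, but not w R x.
Transitive (axiom 4): no — t R s and s R w, but not t R w.
Reflexive (axiom T): yes — every world is R-related to itself.
So F validates K, D; KD45 would additionally require R to be Euclidean and transitive. The strongest is D.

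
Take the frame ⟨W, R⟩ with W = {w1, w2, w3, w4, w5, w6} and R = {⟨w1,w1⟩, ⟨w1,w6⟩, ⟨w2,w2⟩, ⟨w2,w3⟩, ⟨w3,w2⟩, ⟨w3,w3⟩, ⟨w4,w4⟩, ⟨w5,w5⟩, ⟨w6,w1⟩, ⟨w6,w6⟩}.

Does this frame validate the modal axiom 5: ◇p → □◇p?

The schema 5 characterises exactly the Euclidean frames.
Euclidean: yes — any two successors of a common world are R-related.

Yes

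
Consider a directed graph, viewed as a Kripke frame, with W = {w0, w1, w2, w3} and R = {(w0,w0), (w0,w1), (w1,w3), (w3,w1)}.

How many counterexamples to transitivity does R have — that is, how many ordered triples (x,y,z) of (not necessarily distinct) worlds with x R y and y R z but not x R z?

Enumerating: (w0,w1,w3), (w1,w3,w1), (w3,w1,w3).

3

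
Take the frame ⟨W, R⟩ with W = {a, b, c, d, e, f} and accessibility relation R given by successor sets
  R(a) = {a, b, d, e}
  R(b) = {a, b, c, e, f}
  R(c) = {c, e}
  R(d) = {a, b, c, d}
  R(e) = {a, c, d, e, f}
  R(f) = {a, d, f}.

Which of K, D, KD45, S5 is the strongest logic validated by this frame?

D

Serial (axiom D): yes — every world has a successor (e.g. a R a).
Euclidean (axiom 5): no — a R b and a R d, but not b R d.
Transitive (axiom 4): no — a R b and b R c, but not a R c.
Reflexive (axiom T): yes — every world is R-related to itself.
So F validates K, D; KD45 would additionally require R to be Euclidean and transitive. The strongest is D.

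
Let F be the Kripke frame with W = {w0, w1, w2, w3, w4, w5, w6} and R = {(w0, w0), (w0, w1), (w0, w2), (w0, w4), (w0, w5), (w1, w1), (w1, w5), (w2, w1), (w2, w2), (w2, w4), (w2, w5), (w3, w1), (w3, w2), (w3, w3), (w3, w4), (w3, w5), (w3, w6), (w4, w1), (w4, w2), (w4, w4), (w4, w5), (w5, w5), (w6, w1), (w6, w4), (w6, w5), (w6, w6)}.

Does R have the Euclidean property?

No

Euclidean: no — w0 R w1 and w0 R w2, but not w1 R w2.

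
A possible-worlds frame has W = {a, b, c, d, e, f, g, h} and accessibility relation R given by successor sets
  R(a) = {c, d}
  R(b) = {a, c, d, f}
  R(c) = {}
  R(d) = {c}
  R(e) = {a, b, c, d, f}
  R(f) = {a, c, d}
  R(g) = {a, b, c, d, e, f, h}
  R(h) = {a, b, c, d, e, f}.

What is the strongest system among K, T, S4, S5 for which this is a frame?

K

Reflexive (axiom T): no — a is not related to itself.
Transitive (axiom 4): yes — every two-step R-path is closed by a direct edge.
Euclidean (axiom 5): no — a R c and a R d, but not c R d.
So F validates K; T would additionally require R to be reflexive. The strongest is K.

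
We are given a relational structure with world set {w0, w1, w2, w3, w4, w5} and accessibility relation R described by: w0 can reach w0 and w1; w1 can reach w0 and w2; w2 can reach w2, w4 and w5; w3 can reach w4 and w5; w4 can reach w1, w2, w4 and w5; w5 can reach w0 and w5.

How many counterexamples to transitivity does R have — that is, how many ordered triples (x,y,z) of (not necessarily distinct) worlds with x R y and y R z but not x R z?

12

Enumerating: (w0,w1,w2), (w1,w0,w1), (w1,w2,w4), (w1,w2,w5), (w2,w4,w1), (w2,w5,w0), (w3,w4,w1), (w3,w4,w2), (w3,w5,w0), (w4,w1,w0), (w4,w5,w0), (w5,w0,w1).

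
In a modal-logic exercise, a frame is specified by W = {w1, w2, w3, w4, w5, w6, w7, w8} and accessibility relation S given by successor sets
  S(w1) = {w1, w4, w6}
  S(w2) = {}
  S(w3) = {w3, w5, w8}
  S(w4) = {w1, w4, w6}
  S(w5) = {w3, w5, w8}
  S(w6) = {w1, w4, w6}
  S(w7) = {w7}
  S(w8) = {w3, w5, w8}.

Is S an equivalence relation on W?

No

Reflexive: no — w2 is not related to itself.
Symmetric: yes — every pair in S has its reverse in S.
Transitive: yes — every two-step S-path is closed by a direct edge.
So S is not an equivalence relation.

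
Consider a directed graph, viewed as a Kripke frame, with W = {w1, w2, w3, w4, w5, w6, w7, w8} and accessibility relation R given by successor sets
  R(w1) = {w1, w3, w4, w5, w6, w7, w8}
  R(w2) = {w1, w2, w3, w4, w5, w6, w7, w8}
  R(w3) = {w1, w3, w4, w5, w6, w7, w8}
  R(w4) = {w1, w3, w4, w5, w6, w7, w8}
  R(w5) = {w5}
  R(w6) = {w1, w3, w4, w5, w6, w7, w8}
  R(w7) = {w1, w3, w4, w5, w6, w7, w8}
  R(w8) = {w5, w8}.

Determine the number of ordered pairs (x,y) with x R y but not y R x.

Enumerating: (w1,w5), (w1,w8), (w2,w1), (w2,w3), (w2,w4), (w2,w5), (w2,w6), (w2,w7), (w2,w8), (w3,w5), (w3,w8), (w4,w5), (w4,w8), (w6,w5), (w6,w8), (w7,w5), (w7,w8), (w8,w5).

18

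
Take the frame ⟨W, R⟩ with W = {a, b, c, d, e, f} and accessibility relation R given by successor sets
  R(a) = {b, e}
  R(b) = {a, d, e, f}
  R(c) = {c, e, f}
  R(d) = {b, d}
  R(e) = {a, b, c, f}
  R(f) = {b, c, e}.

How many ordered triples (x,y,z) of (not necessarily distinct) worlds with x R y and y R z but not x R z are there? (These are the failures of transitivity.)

Enumerating: (a,b,a), (a,b,d), (a,b,f), (a,e,a), (a,e,c), (a,e,f), (b,a,b), (b,d,b), (b,e,b), (b,e,c), (b,f,b), (b,f,c), … and 17 more.
Total: 29.

29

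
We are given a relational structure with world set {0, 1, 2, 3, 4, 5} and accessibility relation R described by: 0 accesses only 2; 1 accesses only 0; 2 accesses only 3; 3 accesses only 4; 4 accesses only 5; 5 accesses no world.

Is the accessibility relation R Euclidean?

No

Euclidean: no — 0 R 2 and 0 R 2, but not 2 R 2.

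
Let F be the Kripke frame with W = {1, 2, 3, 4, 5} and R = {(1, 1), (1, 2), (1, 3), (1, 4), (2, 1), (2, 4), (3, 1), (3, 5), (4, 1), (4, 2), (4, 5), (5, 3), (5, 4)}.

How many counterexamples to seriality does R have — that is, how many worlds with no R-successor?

0

R is serial; there are no such worlds.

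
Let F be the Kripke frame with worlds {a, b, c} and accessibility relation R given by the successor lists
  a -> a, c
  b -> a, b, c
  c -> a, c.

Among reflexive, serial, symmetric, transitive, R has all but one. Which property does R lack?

symmetric

Reflexive: yes — every world is R-related to itself.
Serial: yes — every world has a successor (e.g. a R a).
Symmetric: no — b R a but not a R b.
Transitive: yes — every two-step R-path is closed by a direct edge.
Only symmetric fails.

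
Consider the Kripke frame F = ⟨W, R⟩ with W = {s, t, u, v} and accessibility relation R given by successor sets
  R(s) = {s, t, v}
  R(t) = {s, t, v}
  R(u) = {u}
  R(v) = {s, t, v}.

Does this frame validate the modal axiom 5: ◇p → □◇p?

Yes

By correspondence theory, 5 is valid on a frame iff R is Euclidean.
Euclidean: yes — any two successors of a common world are R-related.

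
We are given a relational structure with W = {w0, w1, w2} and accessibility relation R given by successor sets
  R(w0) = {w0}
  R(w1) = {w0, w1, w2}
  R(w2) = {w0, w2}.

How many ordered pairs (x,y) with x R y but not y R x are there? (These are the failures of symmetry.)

Enumerating: (w1,w0), (w1,w2), (w2,w0).

3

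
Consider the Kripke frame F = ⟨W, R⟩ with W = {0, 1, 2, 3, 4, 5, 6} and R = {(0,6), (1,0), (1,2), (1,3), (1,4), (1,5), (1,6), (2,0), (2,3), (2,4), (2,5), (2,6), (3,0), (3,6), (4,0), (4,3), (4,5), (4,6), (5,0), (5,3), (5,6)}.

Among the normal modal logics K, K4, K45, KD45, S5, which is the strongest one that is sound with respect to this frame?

K4

Transitive (axiom 4): yes — every two-step R-path is closed by a direct edge.
Euclidean (axiom 5): no — 1 R 0 and 1 R 2, but not 0 R 2.
Serial (axiom D): no — 6 has no R-successor.
Reflexive (axiom T): no — 0 is not related to itself.
So F validates K, K4; K45 would additionally require R to be Euclidean. The strongest is K4.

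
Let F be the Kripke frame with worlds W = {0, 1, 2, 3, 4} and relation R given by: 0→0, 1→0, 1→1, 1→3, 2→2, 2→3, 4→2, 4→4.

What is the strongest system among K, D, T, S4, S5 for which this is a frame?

K

Serial (axiom D): no — 3 has no R-successor.
Reflexive (axiom T): no — 3 is not related to itself.
Transitive (axiom 4): no — 4 R 2 and 2 R 3, but not 4 R 3.
Euclidean (axiom 5): no — 1 R 0 and 1 R 3, but not 0 R 3.
So F validates K; D would additionally require R to be serial. The strongest is K.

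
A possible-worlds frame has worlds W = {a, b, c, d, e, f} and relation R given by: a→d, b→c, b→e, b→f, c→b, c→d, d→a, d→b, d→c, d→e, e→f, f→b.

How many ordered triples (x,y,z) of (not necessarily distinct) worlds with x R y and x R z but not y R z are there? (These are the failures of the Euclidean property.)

Enumerating: (a,d,d), (b,c,c), (b,c,e), (b,c,f), (b,e,c), (b,e,e), (b,f,c), (b,f,e), (b,f,f), (c,b,b), (c,b,d), (c,d,d), … and 15 more.
Total: 27.

27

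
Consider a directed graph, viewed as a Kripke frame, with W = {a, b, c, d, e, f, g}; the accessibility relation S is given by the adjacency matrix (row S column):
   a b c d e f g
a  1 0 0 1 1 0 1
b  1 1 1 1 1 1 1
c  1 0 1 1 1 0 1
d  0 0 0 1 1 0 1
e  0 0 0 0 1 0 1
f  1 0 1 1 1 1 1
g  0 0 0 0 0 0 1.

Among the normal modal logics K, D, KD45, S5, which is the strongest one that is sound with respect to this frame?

D

Serial (axiom D): yes — every world has a successor (e.g. a S a).
Euclidean (axiom 5): no — a S e and a S d, but not e S d.
Transitive (axiom 4): yes — every two-step S-path is closed by a direct edge.
Reflexive (axiom T): yes — every world is S-related to itself.
So F validates K, D; KD45 would additionally require S to be Euclidean. The strongest is D.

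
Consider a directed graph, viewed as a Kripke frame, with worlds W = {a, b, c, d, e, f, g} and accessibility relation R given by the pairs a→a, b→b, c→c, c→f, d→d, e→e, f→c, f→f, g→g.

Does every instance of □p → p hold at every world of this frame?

Yes

Axiom T corresponds to the accessibility relation being reflexive.
Reflexive: yes — every world is R-related to itself.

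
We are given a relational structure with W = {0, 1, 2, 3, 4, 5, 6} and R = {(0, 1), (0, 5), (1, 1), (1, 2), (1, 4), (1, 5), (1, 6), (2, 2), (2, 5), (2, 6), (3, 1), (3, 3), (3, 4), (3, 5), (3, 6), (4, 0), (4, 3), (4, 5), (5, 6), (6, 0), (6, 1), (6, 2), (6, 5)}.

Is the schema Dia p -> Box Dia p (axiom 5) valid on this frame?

The schema 5 characterises exactly the Euclidean frames.
Euclidean: no — 0 R 5 and 0 R 1, but not 5 R 1.

No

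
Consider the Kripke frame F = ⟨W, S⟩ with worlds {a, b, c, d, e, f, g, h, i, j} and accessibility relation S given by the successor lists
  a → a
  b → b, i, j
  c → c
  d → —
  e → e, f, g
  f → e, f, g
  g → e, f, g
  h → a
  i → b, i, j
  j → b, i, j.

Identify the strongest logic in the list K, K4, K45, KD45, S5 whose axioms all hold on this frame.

K45

Transitive (axiom 4): yes — every two-step S-path is closed by a direct edge.
Euclidean (axiom 5): yes — any two successors of a common world are S-related.
Serial (axiom D): no — d has no S-successor.
Reflexive (axiom T): no — d is not related to itself.
So F validates K, K4, K45; KD45 would additionally require S to be serial. The strongest is K45.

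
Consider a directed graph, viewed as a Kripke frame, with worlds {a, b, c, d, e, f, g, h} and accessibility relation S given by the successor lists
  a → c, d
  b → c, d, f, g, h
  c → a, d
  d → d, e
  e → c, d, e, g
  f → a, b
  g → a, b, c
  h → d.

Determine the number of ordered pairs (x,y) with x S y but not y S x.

Enumerating: (a,d), (b,c), (b,d), (b,h), (c,d), (e,c), (e,g), (f,a), (g,a), (g,c), (h,d).

11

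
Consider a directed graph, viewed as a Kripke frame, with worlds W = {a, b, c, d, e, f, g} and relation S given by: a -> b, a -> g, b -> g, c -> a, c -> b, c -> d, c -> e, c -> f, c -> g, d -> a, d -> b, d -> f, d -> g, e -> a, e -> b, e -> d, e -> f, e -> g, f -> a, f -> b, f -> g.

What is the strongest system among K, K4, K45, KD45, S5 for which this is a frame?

Transitive (axiom 4): yes — every two-step S-path is closed by a direct edge.
Euclidean (axiom 5): no — a S g and a S b, but not g S b.
Serial (axiom D): no — g has no S-successor.
Reflexive (axiom T): no — a is not related to itself.
So F validates K, K4; K45 would additionally require S to be Euclidean. The strongest is K4.

K4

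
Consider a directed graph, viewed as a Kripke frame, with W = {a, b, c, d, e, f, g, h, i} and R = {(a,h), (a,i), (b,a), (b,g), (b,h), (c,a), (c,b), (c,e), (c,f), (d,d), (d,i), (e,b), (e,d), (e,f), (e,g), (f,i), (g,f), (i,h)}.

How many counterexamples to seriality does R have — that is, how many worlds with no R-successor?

1

Enumerating: h.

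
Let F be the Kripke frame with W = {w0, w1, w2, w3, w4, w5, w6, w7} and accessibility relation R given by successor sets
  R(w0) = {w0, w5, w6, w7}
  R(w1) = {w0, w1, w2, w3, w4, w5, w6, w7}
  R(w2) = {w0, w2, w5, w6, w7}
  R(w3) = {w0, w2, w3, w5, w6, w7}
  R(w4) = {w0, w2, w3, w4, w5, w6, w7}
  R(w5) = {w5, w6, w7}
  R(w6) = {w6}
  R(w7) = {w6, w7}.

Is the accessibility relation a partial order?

Reflexive: yes — every world is R-related to itself.
Transitive: yes — every two-step R-path is closed by a direct edge.
Antisymmetric: yes — no distinct pair is related both ways.
So R is a partial order.

Yes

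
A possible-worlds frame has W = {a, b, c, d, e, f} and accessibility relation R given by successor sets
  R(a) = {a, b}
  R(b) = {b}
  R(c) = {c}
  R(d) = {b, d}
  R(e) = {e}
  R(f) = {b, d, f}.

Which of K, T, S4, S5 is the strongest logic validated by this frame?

S4

Reflexive (axiom T): yes — every world is R-related to itself.
Transitive (axiom 4): yes — every two-step R-path is closed by a direct edge.
Euclidean (axiom 5): no — f R b and f R d, but not b R d.
So F validates K, T, S4; S5 would additionally require R to be Euclidean. The strongest is S4.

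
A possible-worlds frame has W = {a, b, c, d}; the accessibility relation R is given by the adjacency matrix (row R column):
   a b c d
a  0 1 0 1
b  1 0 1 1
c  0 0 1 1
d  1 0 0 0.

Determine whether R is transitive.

No

Transitive: no — a R b and b R c, but not a R c.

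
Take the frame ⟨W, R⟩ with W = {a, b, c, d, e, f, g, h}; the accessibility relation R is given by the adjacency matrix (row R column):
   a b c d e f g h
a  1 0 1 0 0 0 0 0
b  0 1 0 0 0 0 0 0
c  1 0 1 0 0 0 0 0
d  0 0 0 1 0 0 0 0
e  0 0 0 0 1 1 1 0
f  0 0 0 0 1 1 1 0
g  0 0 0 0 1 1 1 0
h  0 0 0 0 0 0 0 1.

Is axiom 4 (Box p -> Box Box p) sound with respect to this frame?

Yes

The schema 4 characterises exactly the transitive frames.
Transitive: yes — every two-step R-path is closed by a direct edge.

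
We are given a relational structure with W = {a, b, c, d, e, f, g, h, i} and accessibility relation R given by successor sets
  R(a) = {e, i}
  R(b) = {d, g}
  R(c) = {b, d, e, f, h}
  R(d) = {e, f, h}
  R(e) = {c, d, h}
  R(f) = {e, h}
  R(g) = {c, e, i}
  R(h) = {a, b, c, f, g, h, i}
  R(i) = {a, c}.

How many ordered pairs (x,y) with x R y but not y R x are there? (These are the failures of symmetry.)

Enumerating: (a,e), (b,d), (b,g), (c,b), (c,d), (c,f), (d,f), (d,h), (e,h), (f,e), (g,c), (g,e), (g,i), (h,a), (h,b), (h,g), (h,i), (i,c).

18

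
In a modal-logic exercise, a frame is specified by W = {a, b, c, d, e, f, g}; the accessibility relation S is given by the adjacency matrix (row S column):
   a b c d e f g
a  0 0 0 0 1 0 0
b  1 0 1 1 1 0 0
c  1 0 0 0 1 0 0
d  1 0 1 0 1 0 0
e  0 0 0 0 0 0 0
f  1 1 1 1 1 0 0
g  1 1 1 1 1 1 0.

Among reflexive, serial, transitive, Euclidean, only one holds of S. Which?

Reflexive: no — a is not related to itself.
Serial: no — e has no S-successor.
Transitive: yes — every two-step S-path is closed by a direct edge.
Euclidean: no — b S a and b S c, but not a S c.
Only transitive holds.

transitive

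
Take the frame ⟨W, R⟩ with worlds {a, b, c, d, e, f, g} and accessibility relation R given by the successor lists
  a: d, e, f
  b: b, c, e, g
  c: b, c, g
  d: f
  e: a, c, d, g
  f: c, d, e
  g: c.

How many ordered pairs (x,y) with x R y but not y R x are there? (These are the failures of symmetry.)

9

Enumerating: (a,d), (a,f), (b,e), (b,g), (e,c), (e,d), (e,g), (f,c), (f,e).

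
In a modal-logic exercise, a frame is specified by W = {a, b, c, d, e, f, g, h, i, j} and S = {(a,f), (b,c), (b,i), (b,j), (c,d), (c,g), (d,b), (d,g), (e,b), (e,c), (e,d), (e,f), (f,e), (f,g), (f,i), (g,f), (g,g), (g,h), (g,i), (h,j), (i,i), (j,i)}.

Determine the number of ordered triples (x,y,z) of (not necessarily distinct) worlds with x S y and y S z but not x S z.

Enumerating: (a,f,e), (a,f,g), (a,f,i), (b,c,d), (b,c,g), (c,d,b), (c,g,f), (c,g,h), (c,g,i), (d,b,c), (d,b,i), (d,b,j), … and 19 more.
Total: 31.

31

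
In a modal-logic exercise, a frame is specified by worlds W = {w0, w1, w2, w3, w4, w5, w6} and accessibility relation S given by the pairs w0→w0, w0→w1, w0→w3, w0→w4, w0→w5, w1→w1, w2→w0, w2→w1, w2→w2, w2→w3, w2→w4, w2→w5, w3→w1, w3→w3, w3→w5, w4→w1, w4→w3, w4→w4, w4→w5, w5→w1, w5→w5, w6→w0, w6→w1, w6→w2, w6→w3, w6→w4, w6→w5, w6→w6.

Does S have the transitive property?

Yes

Transitive: yes — every two-step S-path is closed by a direct edge.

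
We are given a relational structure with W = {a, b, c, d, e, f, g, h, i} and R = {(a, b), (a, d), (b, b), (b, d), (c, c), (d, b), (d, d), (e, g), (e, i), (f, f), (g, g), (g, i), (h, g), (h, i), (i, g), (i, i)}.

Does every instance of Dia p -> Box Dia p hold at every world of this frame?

The schema 5 characterises exactly the Euclidean frames.
Euclidean: yes — any two successors of a common world are R-related.

Yes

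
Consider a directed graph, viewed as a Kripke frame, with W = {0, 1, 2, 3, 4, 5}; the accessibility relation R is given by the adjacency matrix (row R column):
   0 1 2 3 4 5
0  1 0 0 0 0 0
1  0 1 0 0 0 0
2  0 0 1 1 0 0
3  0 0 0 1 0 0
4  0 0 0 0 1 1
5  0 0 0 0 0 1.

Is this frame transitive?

Yes

Transitive: yes — every two-step R-path is closed by a direct edge.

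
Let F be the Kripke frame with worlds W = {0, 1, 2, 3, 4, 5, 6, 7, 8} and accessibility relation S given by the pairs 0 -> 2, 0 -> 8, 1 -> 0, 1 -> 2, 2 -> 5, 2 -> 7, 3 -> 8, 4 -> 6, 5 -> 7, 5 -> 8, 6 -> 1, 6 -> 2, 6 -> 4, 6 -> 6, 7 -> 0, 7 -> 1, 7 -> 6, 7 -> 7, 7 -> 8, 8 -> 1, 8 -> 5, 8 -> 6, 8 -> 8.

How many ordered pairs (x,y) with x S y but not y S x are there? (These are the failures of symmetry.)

Enumerating: (0,2), (0,8), (1,0), (1,2), (2,5), (2,7), (3,8), (5,7), (6,1), (6,2), (7,0), (7,1), (7,6), (7,8), (8,1), (8,6).

16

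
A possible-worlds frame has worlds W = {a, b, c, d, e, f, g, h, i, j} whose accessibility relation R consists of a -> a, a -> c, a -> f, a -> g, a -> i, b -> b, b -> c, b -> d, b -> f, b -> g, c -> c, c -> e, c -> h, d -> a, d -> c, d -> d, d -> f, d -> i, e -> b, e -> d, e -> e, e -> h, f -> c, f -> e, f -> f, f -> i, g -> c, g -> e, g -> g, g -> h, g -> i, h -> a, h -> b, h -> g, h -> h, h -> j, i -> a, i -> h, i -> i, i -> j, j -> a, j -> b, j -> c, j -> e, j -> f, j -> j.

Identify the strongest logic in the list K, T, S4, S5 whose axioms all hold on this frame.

Reflexive (axiom T): yes — every world is R-related to itself.
Transitive (axiom 4): no — a R c and c R e, but not a R e.
Euclidean (axiom 5): no — a R c and a R f, but not c R f.
So F validates K, T; S4 would additionally require R to be transitive. The strongest is T.

T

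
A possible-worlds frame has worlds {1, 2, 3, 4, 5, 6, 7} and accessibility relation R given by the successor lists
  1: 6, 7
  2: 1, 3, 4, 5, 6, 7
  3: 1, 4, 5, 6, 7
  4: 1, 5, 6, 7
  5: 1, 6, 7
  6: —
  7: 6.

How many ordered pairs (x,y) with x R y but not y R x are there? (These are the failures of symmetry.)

21

Enumerating: (1,6), (1,7), (2,1), (2,3), (2,4), (2,5), (2,6), (2,7), (3,1), (3,4), (3,5), (3,6), … and 9 more.
Total: 21.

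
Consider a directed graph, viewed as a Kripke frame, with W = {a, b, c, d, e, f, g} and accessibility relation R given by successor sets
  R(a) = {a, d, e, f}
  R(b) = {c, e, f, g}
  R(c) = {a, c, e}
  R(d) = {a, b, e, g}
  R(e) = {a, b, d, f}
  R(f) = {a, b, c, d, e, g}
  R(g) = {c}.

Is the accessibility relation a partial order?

Reflexive: no — b is not related to itself.
Transitive: no — a R d and d R b, but not a R b.
Antisymmetric: no — a R d and d R a with a ≠ d.
So R is not a partial order.

No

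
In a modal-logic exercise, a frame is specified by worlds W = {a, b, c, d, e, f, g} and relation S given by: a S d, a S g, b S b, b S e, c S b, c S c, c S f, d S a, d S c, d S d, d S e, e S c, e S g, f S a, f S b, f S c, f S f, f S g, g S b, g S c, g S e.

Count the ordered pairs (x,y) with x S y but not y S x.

11

Enumerating: (a,g), (b,e), (c,b), (d,c), (d,e), (e,c), (f,a), (f,b), (f,g), (g,b), (g,c).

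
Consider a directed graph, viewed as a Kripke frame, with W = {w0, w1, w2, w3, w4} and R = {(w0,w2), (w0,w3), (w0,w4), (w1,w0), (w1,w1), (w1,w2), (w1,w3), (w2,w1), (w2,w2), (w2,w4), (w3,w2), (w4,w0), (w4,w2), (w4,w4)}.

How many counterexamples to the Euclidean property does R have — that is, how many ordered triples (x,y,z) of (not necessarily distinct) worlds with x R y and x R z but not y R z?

Enumerating: (w0,w2,w3), (w0,w3,w3), (w0,w3,w4), (w0,w4,w3), (w1,w0,w0), (w1,w0,w1), (w1,w2,w0), (w1,w2,w3), (w1,w3,w0), (w1,w3,w1), (w1,w3,w3), (w2,w1,w4), (w2,w4,w1), (w4,w0,w0), (w4,w2,w0).

15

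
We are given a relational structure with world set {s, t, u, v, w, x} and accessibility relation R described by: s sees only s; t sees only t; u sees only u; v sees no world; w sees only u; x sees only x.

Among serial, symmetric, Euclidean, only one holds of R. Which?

Euclidean

Serial: no — v has no R-successor.
Symmetric: no — w R u but not u R w.
Euclidean: yes — any two successors of a common world are R-related.
Only Euclidean holds.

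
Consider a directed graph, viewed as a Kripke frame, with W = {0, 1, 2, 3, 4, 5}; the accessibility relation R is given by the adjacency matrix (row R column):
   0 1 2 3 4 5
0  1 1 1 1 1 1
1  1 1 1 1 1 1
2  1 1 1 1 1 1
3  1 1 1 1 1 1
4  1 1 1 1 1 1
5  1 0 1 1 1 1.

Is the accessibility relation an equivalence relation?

Reflexive: yes — every world is R-related to itself.
Symmetric: no — 1 R 5 but not 5 R 1.
Transitive: no — 5 R 0 and 0 R 1, but not 5 R 1.
So R is not an equivalence relation.

No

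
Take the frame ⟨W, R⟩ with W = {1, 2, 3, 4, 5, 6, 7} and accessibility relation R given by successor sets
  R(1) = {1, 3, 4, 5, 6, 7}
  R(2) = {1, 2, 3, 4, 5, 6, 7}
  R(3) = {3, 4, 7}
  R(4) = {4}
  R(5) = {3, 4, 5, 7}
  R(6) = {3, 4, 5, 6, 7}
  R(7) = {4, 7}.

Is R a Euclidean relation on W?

Euclidean: no — 1 R 3 and 1 R 5, but not 3 R 5.

No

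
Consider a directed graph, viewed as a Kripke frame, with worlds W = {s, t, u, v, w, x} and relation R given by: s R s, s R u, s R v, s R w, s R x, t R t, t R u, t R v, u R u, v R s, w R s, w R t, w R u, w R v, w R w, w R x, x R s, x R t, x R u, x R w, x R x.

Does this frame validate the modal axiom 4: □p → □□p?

The schema 4 characterises exactly the transitive frames.
Transitive: no — s R w and w R t, but not s R t.

No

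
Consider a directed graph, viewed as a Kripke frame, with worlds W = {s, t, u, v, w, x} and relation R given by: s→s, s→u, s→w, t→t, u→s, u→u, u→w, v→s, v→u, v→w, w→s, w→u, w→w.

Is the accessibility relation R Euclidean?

Euclidean: yes — any two successors of a common world are R-related.

Yes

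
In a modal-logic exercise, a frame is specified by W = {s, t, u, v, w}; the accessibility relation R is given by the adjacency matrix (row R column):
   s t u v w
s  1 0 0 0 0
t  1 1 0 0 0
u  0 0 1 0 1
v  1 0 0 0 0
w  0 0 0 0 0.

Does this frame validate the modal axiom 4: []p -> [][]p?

Yes

The schema 4 characterises exactly the transitive frames.
Transitive: yes — every two-step R-path is closed by a direct edge.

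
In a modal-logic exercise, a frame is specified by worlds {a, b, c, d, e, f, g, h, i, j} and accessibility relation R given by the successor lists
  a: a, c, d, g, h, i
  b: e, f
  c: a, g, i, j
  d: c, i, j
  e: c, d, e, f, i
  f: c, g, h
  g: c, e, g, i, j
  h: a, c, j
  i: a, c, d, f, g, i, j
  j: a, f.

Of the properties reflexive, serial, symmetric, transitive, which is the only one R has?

Reflexive: no — b is not related to itself.
Serial: yes — every world has a successor (e.g. a R a).
Symmetric: no — a R d but not d R a.
Transitive: no — a R c and c R j, but not a R j.
Only serial holds.

serial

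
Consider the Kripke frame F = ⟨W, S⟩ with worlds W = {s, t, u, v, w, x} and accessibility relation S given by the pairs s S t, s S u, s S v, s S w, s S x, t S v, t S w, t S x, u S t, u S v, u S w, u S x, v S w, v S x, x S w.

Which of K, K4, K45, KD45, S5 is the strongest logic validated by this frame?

Transitive (axiom 4): yes — every two-step S-path is closed by a direct edge.
Euclidean (axiom 5): no — s S t and s S u, but not t S u.
Serial (axiom D): no — w has no S-successor.
Reflexive (axiom T): no — s is not related to itself.
So F validates K, K4; K45 would additionally require S to be Euclidean. The strongest is K4.

K4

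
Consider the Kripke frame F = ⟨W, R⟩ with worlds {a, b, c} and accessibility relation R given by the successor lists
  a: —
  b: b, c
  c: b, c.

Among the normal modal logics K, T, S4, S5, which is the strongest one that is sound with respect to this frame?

K

Reflexive (axiom T): no — a is not related to itself.
Transitive (axiom 4): yes — every two-step R-path is closed by a direct edge.
Euclidean (axiom 5): yes — any two successors of a common world are R-related.
So F validates K; T would additionally require R to be reflexive. The strongest is K.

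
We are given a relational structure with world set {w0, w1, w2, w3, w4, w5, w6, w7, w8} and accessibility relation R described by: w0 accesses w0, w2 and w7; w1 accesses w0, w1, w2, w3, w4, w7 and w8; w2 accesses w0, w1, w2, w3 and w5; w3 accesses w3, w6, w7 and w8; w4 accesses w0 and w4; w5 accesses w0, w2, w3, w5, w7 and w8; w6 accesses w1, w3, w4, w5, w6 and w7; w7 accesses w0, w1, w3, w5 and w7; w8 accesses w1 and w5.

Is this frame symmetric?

Symmetric: no — w1 R w0 but not w0 R w1.

No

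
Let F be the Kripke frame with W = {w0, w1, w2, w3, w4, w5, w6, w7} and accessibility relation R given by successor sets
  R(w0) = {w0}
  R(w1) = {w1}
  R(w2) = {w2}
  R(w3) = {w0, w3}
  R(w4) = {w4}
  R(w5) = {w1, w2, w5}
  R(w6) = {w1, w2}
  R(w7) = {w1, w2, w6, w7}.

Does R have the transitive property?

Yes

Transitive: yes — every two-step R-path is closed by a direct edge.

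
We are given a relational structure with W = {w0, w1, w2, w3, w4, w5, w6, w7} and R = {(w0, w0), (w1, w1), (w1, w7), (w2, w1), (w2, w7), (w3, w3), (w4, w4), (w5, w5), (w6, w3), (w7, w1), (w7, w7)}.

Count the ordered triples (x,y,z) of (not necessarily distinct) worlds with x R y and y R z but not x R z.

R is transitive; there are no such tuples.

0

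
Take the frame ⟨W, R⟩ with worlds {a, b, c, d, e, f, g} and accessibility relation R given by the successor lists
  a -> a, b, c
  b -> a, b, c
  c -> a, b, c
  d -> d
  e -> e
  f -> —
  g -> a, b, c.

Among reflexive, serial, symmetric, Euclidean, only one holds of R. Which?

Reflexive: no — f is not related to itself.
Serial: no — f has no R-successor.
Symmetric: no — g R a but not a R g.
Euclidean: yes — any two successors of a common world are R-related.
Only Euclidean holds.

Euclidean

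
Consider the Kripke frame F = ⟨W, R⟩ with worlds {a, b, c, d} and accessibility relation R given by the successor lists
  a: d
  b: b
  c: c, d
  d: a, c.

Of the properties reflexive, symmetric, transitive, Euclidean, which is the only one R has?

symmetric

Reflexive: no — a is not related to itself.
Symmetric: yes — every pair in R has its reverse in R.
Transitive: no — a R d and d R c, but not a R c.
Euclidean: no — d R a and d R c, but not a R c.
Only symmetric holds.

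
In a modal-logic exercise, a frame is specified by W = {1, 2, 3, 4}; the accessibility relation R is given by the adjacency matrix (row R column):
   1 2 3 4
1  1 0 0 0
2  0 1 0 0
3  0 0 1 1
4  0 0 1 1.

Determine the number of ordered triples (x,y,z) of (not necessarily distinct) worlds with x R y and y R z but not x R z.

R is transitive; there are no such tuples.

0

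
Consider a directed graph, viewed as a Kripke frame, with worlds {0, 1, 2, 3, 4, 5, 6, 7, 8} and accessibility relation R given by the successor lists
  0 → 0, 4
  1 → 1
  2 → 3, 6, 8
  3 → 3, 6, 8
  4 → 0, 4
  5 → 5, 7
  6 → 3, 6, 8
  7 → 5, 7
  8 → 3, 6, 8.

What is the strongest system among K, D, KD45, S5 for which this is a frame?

Serial (axiom D): yes — every world has a successor (e.g. 0 R 0).
Euclidean (axiom 5): yes — any two successors of a common world are R-related.
Transitive (axiom 4): yes — every two-step R-path is closed by a direct edge.
Reflexive (axiom T): no — 2 is not related to itself.
So F validates K, D, KD45; S5 would additionally require R to be reflexive. The strongest is KD45.

KD45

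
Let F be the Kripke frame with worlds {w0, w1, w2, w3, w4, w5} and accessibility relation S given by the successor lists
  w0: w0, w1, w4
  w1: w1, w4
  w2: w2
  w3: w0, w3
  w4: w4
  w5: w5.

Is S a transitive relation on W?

No

Transitive: no — w3 S w0 and w0 S w1, but not w3 S w1.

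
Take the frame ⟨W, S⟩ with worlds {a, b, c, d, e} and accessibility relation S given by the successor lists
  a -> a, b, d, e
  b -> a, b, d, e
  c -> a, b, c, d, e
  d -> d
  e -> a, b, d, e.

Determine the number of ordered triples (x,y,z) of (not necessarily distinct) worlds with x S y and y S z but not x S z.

0

S is transitive; there are no such tuples.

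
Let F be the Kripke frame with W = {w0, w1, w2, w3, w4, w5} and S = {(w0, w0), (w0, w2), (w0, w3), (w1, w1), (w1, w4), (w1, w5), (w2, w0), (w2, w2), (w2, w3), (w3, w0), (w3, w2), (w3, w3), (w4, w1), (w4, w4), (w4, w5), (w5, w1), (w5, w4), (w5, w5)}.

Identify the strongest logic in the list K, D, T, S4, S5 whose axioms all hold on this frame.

Serial (axiom D): yes — every world has a successor (e.g. w0 S w0).
Reflexive (axiom T): yes — every world is S-related to itself.
Transitive (axiom 4): yes — every two-step S-path is closed by a direct edge.
Euclidean (axiom 5): yes — any two successors of a common world are S-related.
So F validates K, D, T, S4, S5. The strongest is S5.

S5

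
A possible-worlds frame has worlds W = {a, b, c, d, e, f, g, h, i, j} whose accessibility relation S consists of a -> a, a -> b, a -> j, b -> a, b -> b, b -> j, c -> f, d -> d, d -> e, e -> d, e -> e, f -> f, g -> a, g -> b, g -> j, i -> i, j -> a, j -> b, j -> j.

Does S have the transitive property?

Yes

Transitive: yes — every two-step S-path is closed by a direct edge.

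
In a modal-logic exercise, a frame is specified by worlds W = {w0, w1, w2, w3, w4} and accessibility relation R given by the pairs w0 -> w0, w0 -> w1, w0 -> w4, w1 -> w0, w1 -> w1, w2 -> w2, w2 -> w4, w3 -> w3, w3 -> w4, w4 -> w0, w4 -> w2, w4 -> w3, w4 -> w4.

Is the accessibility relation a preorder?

Reflexive: yes — every world is R-related to itself.
Transitive: no — w0 R w4 and w4 R w2, but not w0 R w2.
So R is not a preorder.

No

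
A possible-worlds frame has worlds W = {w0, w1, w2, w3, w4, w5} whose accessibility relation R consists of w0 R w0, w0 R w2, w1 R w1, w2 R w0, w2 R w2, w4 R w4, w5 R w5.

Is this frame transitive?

Transitive: yes — every two-step R-path is closed by a direct edge.

Yes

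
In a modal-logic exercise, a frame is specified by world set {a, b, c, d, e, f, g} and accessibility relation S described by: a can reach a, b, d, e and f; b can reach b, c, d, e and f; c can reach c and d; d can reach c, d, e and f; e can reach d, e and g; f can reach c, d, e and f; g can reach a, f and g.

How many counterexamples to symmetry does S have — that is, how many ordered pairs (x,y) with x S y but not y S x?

13

Enumerating: (a,b), (a,d), (a,e), (a,f), (b,c), (b,d), (b,e), (b,f), (e,g), (f,c), (f,e), (g,a), (g,f).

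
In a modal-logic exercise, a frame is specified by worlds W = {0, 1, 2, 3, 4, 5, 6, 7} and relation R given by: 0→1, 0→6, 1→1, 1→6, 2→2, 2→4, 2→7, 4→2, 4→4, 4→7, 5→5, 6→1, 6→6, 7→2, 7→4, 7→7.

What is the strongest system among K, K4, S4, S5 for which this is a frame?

K4

Transitive (axiom 4): yes — every two-step R-path is closed by a direct edge.
Reflexive (axiom T): no — 0 is not related to itself.
Euclidean (axiom 5): yes — any two successors of a common world are R-related.
So F validates K, K4; S4 would additionally require R to be reflexive. The strongest is K4.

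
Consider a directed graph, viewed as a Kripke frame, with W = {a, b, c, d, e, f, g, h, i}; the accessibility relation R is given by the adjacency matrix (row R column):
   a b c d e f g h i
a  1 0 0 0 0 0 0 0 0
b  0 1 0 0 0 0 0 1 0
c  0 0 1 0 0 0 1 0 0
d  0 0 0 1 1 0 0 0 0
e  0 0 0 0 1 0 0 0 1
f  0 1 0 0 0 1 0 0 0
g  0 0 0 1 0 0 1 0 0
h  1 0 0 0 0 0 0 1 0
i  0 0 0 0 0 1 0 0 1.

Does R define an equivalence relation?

No

Reflexive: yes — every world is R-related to itself.
Symmetric: no — b R h but not h R b.
Transitive: no — b R h and h R a, but not b R a.
So R is not an equivalence relation.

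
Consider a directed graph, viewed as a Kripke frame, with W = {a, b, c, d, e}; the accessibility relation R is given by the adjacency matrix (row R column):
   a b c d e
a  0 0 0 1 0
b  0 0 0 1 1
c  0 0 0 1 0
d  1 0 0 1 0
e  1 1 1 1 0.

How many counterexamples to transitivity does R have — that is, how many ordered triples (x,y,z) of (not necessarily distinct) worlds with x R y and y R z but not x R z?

Enumerating: (a,d,a), (b,d,a), (b,e,a), (b,e,b), (b,e,c), (c,d,a), (e,b,e).

7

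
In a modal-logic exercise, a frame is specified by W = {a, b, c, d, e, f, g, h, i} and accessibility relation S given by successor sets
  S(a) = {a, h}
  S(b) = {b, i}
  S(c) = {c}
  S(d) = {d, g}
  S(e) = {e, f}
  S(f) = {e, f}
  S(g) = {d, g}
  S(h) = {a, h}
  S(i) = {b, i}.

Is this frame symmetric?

Symmetric: yes — every pair in S has its reverse in S.

Yes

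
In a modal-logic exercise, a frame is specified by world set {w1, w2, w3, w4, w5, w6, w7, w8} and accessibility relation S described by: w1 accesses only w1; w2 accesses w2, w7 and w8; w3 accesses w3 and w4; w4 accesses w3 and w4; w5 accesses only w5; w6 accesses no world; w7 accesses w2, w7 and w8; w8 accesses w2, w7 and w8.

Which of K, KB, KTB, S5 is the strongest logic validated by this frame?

Symmetric (axiom B): yes — every pair in S has its reverse in S.
Reflexive (axiom T): no — w6 is not related to itself.
Euclidean (axiom 5): yes — any two successors of a common world are S-related.
So F validates K, KB; KTB would additionally require S to be reflexive. The strongest is KB.

KB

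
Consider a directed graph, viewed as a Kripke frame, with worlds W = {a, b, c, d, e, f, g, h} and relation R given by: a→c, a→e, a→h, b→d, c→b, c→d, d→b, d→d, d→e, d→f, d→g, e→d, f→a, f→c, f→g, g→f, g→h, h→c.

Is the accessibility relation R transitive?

Transitive: no — a R c and c R b, but not a R b.

No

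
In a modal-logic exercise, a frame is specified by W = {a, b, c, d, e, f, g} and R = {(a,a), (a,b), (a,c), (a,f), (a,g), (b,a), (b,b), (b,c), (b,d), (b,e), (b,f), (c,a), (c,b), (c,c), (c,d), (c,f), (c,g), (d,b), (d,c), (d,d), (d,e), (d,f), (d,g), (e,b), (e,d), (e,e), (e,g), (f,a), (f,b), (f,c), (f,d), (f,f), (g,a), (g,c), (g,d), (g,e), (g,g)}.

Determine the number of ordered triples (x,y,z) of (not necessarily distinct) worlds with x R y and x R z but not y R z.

36

Enumerating: (a,b,g), (a,f,g), (a,g,b), (a,g,f), (b,a,d), (b,a,e), (b,c,e), (b,d,a), (b,e,a), (b,e,c), (b,e,f), (b,f,e), … and 24 more.
Total: 36.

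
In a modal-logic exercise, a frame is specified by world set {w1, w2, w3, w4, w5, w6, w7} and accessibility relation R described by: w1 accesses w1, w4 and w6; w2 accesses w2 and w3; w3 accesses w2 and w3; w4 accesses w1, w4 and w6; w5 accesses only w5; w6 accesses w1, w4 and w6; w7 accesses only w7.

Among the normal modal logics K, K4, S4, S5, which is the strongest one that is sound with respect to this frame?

S5

Transitive (axiom 4): yes — every two-step R-path is closed by a direct edge.
Reflexive (axiom T): yes — every world is R-related to itself.
Euclidean (axiom 5): yes — any two successors of a common world are R-related.
So F validates K, K4, S4, S5. The strongest is S5.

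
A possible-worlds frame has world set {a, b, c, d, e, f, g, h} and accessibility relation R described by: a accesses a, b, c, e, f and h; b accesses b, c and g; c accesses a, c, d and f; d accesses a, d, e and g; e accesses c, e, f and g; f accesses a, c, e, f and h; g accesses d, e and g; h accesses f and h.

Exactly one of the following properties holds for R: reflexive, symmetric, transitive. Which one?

Reflexive: yes — every world is R-related to itself.
Symmetric: no — a R b but not b R a.
Transitive: no — a R b and b R g, but not a R g.
Only reflexive holds.

reflexive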